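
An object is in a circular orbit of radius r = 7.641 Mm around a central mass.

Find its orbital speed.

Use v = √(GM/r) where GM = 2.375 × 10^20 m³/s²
r = 7.641 Mm = 7.641 × 10^6 m
GM = 2.375 × 10^20 m³/s²
GM/r = (2.375 × 10^20) / (7.641 × 10^6) = 3.10823 × 10^13 m²/s²
v = √(GM/r) = 5.57515 × 10^6 m/s ≈ 5575 km/s

Final answer: 5575 km/s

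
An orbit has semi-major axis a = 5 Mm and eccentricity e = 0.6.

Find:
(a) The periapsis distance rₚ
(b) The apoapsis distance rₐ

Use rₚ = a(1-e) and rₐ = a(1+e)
a = 5 Mm = 5 × 10^6 m
e = 0.6:  1 − e = 0.4,  1 + e = 1.6
(a) rₚ = a(1 − e) = 5 × 10^6 m × 0.4 = 2 × 10^6 m ≈ 2 Mm
(b) rₐ = a(1 + e) = 5 × 10^6 m × 1.6 = 8 × 10^6 m ≈ 8 Mm

Final answer:
(a) rₚ = 2 Mm
(b) rₐ = 8 Mm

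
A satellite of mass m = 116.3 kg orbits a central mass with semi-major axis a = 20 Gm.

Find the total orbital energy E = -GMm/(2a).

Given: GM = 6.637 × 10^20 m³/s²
a = 20 Gm = 2 × 10^10 m
GM = 6.637 × 10^20 m³/s²
2a = 4 × 10^10 m
GMm = 6.637 × 10^20 × 116.3 = 7.71883 × 10^22 m³·kg/s²
E = −GMm/(2a) = -1.92971 × 10^12 J ≈ -1.93 TJ

Final answer: -1.93 TJ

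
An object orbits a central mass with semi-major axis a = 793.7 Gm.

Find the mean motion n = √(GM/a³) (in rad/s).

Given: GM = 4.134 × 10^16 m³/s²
a = 793.7 Gm = 7.937 × 10^11 m
GM = 4.134 × 10^16 m³/s²
a³ = 4.99999 × 10^35 m³
GM/a³ = (4.134 × 10^16) / (4.99999 × 10^35) = 8.26802 × 10^-20 s⁻²
n = √(GM/a³) = 2.87542 × 10^-10 rad/s ≈ 2.875 × 10^-10 rad/s

Final answer: n = 2.875 × 10^-10 rad/s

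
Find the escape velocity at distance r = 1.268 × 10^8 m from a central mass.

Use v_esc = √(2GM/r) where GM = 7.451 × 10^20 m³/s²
r = 1.268 × 10^8 m
GM = 7.451 × 10^20 m³/s²
2GM/r = 2 × (7.451 × 10^20) / (1.268 × 10^8) = 1.17524 × 10^13 m²/s²
v_esc = √(2GM/r) = 3.42817 × 10^6 m/s ≈ 3428 km/s

Final answer: 3428 km/s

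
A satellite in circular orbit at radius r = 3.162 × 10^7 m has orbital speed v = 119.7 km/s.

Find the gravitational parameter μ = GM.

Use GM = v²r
r = 3.162 × 10^7 m
v = 119.7 km/s = 119700 m/s
v² = 1.43281 × 10^10 m²/s²
GM = v²r = 1.43281 × 10^10 × 3.162 × 10^7 = 4.53054 × 10^17 m³/s²
GM ≈ 4.531 × 10^17 m³/s²

Final answer: GM = 4.531 × 10^17 m³/s²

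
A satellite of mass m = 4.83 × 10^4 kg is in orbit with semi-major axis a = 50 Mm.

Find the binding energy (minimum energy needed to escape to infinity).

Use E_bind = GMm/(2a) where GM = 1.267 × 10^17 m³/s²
a = 50 Mm = 5 × 10^7 m
GM = 1.267 × 10^17 m³/s²
m = 4.83 × 10^4 kg
GMm = 1.267 × 10^17 × 48300 = 6.11961 × 10^21 m³·kg/s²
2a = 1 × 10^8 m
E_bind = GMm/(2a) = 6.11961 × 10^13 J ≈ 61.2 TJ

Final answer: 61.2 TJ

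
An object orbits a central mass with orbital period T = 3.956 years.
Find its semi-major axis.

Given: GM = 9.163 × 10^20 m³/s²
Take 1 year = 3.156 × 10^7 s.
T = 3.956 years = 1.24851 × 10^8 s
GM = 9.163 × 10^20 m³/s²
Kepler's third law: a³ = GM T² / (4π²)
T² = 1.55879 × 10^16 s²
a³ = (9.163 × 10^20) × (1.55879 × 10^16) / (4π²) = 3.61797 × 10^35 m³
a = (a³)^(1/3) = 7.1256 × 10^11 m ≈ 712.6 Gm

Final answer: 712.6 Gm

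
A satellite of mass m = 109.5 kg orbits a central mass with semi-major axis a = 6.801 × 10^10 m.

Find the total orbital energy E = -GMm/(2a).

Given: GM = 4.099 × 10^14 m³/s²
a = 6.801 × 10^10 m
GM = 4.099 × 10^14 m³/s²
2a = 1.3602 × 10^11 m
GMm = 4.099 × 10^14 × 109.5 = 4.4884 × 10^16 m³·kg/s²
E = −GMm/(2a) = -329981 J ≈ -330 kJ

Final answer: -330 kJ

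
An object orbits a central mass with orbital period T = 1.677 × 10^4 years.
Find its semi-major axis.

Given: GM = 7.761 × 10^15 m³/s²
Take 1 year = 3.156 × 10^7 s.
T = 1.677 × 10^4 years = 5.29261 × 10^11 s
GM = 7.761 × 10^15 m³/s²
Kepler's third law: a³ = GM T² / (4π²)
T² = 2.80117 × 10^23 s²
a³ = (7.761 × 10^15) × (2.80117 × 10^23) / (4π²) = 5.50678 × 10^37 m³
a = (a³)^(1/3) = 3.80452 × 10^12 m ≈ 3.805 Tm

Final answer: 3.805 Tm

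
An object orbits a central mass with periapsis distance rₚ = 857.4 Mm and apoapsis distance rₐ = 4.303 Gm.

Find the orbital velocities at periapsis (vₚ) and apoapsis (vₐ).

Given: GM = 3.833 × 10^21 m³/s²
rₚ = 857.4 Mm = 8.574 × 10^8 m
rₐ = 4.303 Gm = 4.303 × 10^9 m
GM = 3.833 × 10^21 m³/s²
a = (rₚ + rₐ)/2 = 2.5802 × 10^9 m
Vis-viva: v² = GM (2/r − 1/a)
vₚ² = 3.833 × 10^21 × (2.33263 × 10^-9 − 3.87567 × 10^-10) = 7.45544 × 10^12 m²/s²
vₚ = 2.73047 × 10^6 m/s ≈ 2730 km/s
vₐ² = 3.833 × 10^21 × (4.64792 × 10^-10 − 3.87567 × 10^-10) = 2.96004 × 10^11 m²/s²
vₐ = 544062 m/s ≈ 544.1 km/s

Final answer: vₚ = 2730 km/s, vₐ = 544.1 km/s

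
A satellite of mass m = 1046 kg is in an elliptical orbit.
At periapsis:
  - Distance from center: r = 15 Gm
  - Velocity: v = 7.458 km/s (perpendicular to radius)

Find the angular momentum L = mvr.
r = 15 Gm = 1.5 × 10^10 m
v = 7.458 km/s = 7458 m/s
vr = 7458 × 1.5 × 10^10 = 1.1187 × 10^14 m²/s
L = m × vr = 1046 × 1.1187 × 10^14 = 1.17016 × 10^17 kg·m²/s ≈ 1.17 × 10^17 kg·m²/s

Final answer: L = 1.17 × 10^17 kg·m²/s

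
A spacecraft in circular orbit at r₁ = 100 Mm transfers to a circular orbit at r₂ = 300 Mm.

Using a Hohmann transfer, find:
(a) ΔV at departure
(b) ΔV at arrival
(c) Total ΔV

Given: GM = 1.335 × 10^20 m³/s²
r₁ = 100 Mm = 1 × 10^8 m
r₂ = 300 Mm = 3 × 10^8 m
GM = 1.335 × 10^20 m³/s²
Transfer ellipse: a_t = (r₁ + r₂)/2 = 2 × 10^8 m
Circular speed at r₁: v₁ = √(GM/r₁) = 1.15542 × 10^6 m/s
Transfer speed at r₁ (periapsis): v₁ₜ = √(GM(2/r₁ − 1/a_t)) = 1.4151 × 10^6 m/s
(a) ΔV₁ = v₁ₜ − v₁ = 259675 m/s ≈ 259.7 km/s
Circular speed at r₂: v₂ = √(GM/r₂) = 667083 m/s
Transfer speed at r₂ (apoapsis): v₂ₜ = √(GM(2/r₂ − 1/a_t)) = 471699 m/s
(b) ΔV₂ = v₂ − v₂ₜ = 195384 m/s ≈ 195.4 km/s
(c) ΔV_total = ΔV₁ + ΔV₂ = 455059 m/s ≈ 455.1 km/s

Final answer:
(a) ΔV₁ = 259.7 km/s
(b) ΔV₂ = 195.4 km/s
(c) ΔV_total = 455.1 km/s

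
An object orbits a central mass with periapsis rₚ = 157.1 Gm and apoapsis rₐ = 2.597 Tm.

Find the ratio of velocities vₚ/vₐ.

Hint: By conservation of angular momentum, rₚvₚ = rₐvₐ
rₚ = 157.1 Gm = 1.571 × 10^11 m
rₐ = 2.597 Tm = 2.597 × 10^12 m
rₚvₚ = rₐvₐ  ⇒  vₚ/vₐ = rₐ/rₚ
vₚ/vₐ = (2.597 × 10^12) / (1.571 × 10^11) = 16.5309

Final answer: vₚ/vₐ = 16.53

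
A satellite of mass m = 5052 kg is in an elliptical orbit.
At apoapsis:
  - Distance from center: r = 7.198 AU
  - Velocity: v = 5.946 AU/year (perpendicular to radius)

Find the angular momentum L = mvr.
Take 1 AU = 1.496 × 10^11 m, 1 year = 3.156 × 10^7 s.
r = 7.198 AU = 1.07682 × 10^12 m
v = 5.946 AU/year = 28185.1 m/s
vr = 28185.1 × 1.07682 × 10^12 = 3.03503 × 10^16 m²/s
L = m × vr = 5052 × 3.03503 × 10^16 = 1.5333 × 10^20 kg·m²/s ≈ 1.533 × 10^20 kg·m²/s

Final answer: L = 1.533 × 10^20 kg·m²/s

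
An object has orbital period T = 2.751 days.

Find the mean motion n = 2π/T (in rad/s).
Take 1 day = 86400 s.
T = 2.751 days = 237686 s
n = 2π / 237686 s = 2.64348 × 10^-5 rad/s ≈ 2.643 × 10^-5 rad/s

Final answer: n = 2.643 × 10^-5 rad/s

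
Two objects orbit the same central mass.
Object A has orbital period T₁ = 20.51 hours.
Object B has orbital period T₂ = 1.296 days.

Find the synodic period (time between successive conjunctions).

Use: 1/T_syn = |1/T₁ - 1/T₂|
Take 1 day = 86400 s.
T₁ = 20.51 hours = 73836 s
T₂ = 1.296 days = 111974 s
1/T₁ = 1.35435 × 10^-5 s⁻¹
1/T₂ = 8.93061 × 10^-6 s⁻¹
|1/T₁ − 1/T₂| = 4.61292 × 10^-6 s⁻¹
T_syn = 1 / |1/T₁ − 1/T₂| = 216783 s ≈ 2.509 days

Final answer: T_syn = 2.509 days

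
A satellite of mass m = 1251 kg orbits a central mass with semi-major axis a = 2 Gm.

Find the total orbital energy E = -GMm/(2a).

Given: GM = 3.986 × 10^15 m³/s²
a = 2 Gm = 2 × 10^9 m
GM = 3.986 × 10^15 m³/s²
2a = 4 × 10^9 m
GMm = 3.986 × 10^15 × 1251 = 4.98649 × 10^18 m³·kg/s²
E = −GMm/(2a) = -1.24662 × 10^9 J ≈ -1.247 GJ

Final answer: -1.247 GJ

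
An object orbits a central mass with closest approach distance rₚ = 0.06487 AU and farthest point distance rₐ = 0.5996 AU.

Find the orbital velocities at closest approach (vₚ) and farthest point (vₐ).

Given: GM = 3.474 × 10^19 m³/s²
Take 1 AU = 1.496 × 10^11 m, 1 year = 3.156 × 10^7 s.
rₚ = 0.06487 AU = 9.70455 × 10^9 m
rₐ = 0.5996 AU = 8.97002 × 10^10 m
GM = 3.474 × 10^19 m³/s²
a = (rₚ + rₐ)/2 = 4.97024 × 10^10 m
Vis-viva: v² = GM (2/r − 1/a)
vₚ² = 3.474 × 10^19 × (2.06089 × 10^-10 − 2.01198 × 10^-11) = 6.46057 × 10^9 m²/s²
vₚ = 80377.6 m/s ≈ 16.96 AU/year
vₐ² = 3.474 × 10^19 × (2.22965 × 10^-11 − 2.01198 × 10^-11) = 7.56197 × 10^7 m²/s²
vₐ = 8695.96 m/s ≈ 1.835 AU/year

Final answer: vₚ = 16.96 AU/year, vₐ = 1.835 AU/year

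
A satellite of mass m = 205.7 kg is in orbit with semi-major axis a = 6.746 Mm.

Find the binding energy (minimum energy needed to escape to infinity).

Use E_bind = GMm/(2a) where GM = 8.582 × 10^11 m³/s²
a = 6.746 Mm = 6.746 × 10^6 m
GM = 8.582 × 10^11 m³/s²
m = 205.7 kg
GMm = 8.582 × 10^11 × 205.7 = 1.76532 × 10^14 m³·kg/s²
2a = 1.3492 × 10^7 m
E_bind = GMm/(2a) = 1.30842 × 10^7 J ≈ 13.08 MJ

Final answer: 13.08 MJ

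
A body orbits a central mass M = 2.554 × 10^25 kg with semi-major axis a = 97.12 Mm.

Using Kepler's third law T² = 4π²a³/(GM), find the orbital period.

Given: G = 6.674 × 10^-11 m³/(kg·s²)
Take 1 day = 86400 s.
M = 2.554 × 10^25 kg
GM = G × M = 6.674 × 10^-11 × 2.554 × 10^25 = 1.70454 × 10^15 m³/s²
a = 97.12 Mm = 9.712 × 10^7 m
a³ = 9.16064 × 10^23 m³
T = 2π √(a³/GM) = 2π √((9.16064 × 10^23) / (1.70454 × 10^15)) = 2π × 23182.5 s
T = 145660 s ≈ 1.686 days

Final answer: 1.686 days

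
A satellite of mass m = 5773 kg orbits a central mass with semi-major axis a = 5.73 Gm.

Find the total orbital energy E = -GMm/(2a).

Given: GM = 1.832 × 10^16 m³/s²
a = 5.73 Gm = 5.73 × 10^9 m
GM = 1.832 × 10^16 m³/s²
2a = 1.146 × 10^10 m
GMm = 1.832 × 10^16 × 5773 = 1.05761 × 10^20 m³·kg/s²
E = −GMm/(2a) = -9.22874 × 10^9 J ≈ -9.229 GJ

Final answer: -9.229 GJ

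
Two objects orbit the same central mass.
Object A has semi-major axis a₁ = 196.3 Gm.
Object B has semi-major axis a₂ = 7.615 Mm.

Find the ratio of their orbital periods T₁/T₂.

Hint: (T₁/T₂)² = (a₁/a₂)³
a₁ = 196.3 Gm = 1.963 × 10^11 m
a₂ = 7.615 Mm = 7.615 × 10^6 m
a₁/a₂ = 25778.1
T₁/T₂ = (a₁/a₂)^(3/2) = (25778.1)^1.5 = 4.13881 × 10^6

Final answer: T₁/T₂ = 4.139 × 10^6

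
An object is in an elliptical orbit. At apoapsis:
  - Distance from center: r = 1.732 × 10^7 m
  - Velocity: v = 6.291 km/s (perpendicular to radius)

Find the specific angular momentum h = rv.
r = 1.732 × 10^7 m
v = 6.291 km/s = 6291 m/s
h = rv = 1.732 × 10^7 × 6291 = 1.0896 × 10^11 m²/s ≈ 1.09 × 10^11 m²/s

Final answer: h = 1.09 × 10^11 m²/s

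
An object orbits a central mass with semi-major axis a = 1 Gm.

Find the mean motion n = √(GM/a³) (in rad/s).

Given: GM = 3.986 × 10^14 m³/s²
a = 1 Gm = 1 × 10^9 m
GM = 3.986 × 10^14 m³/s²
a³ = 1 × 10^27 m³
GM/a³ = (3.986 × 10^14) / (1 × 10^27) = 3.986 × 10^-13 s⁻²
n = √(GM/a³) = 6.31348 × 10^-7 rad/s ≈ 6.313 × 10^-7 rad/s

Final answer: n = 6.313 × 10^-7 rad/s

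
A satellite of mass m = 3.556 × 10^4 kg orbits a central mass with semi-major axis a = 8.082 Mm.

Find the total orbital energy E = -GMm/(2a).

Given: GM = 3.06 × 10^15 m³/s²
a = 8.082 Mm = 8.082 × 10^6 m
GM = 3.06 × 10^15 m³/s²
2a = 1.6164 × 10^7 m
GMm = 3.06 × 10^15 × 35560 = 1.08814 × 10^20 m³·kg/s²
E = −GMm/(2a) = -6.73185 × 10^12 J ≈ -6.732 TJ

Final answer: -6.732 TJ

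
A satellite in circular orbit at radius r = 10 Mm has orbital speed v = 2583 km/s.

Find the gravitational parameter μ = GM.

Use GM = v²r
r = 10 Mm = 1 × 10^7 m
v = 2583 km/s = 2.583 × 10^6 m/s
v² = 6.67189 × 10^12 m²/s²
GM = v²r = 6.67189 × 10^12 × 1 × 10^7 = 6.67189 × 10^19 m³/s²
GM ≈ 6.672 × 10^19 m³/s²

Final answer: GM = 6.672 × 10^19 m³/s²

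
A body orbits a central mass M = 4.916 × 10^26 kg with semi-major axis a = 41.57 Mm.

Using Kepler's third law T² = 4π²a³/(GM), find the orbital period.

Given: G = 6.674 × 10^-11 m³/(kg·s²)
M = 4.916 × 10^26 kg
GM = G × M = 6.674 × 10^-11 × 4.916 × 10^26 = 3.28094 × 10^16 m³/s²
a = 41.57 Mm = 4.157 × 10^7 m
a³ = 7.18357 × 10^22 m³
T = 2π √(a³/GM) = 2π √((7.18357 × 10^22) / (3.28094 × 10^16)) = 2π × 1479.69 s
T = 9297.17 s ≈ 2.583 hours

Final answer: 2.583 hours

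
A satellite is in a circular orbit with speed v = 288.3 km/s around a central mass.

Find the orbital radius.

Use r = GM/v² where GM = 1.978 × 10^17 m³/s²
v = 288.3 km/s = 288300 m/s
GM = 1.978 × 10^17 m³/s²
v² = 8.31169 × 10^10 m²/s²
r = GM/v² = (1.978 × 10^17) / (8.31169 × 10^10) = 2.37978 × 10^6 m ≈ 2.38 Mm

Final answer: 2.38 Mm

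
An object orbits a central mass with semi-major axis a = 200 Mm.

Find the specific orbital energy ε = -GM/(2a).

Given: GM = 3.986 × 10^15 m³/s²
a = 200 Mm = 2 × 10^8 m
GM = 3.986 × 10^15 m³/s²
2a = 4 × 10^8 m
ε = −GM/(2a) = -9.965 × 10^6 J/kg ≈ -9.965 MJ/kg

Final answer: -9.965 MJ/kg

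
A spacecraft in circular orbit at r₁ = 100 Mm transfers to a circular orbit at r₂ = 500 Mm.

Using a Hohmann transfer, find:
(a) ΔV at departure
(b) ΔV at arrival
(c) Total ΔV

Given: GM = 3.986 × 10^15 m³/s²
r₁ = 100 Mm = 1 × 10^8 m
r₂ = 500 Mm = 5 × 10^8 m
GM = 3.986 × 10^15 m³/s²
Transfer ellipse: a_t = (r₁ + r₂)/2 = 3 × 10^8 m
Circular speed at r₁: v₁ = √(GM/r₁) = 6313.48 m/s
Transfer speed at r₁ (periapsis): v₁ₜ = √(GM(2/r₁ − 1/a_t)) = 8150.66 m/s
(a) ΔV₁ = v₁ₜ − v₁ = 1837.19 m/s ≈ 1.837 km/s
Circular speed at r₂: v₂ = √(GM/r₂) = 2823.47 m/s
Transfer speed at r₂ (apoapsis): v₂ₜ = √(GM(2/r₂ − 1/a_t)) = 1630.13 m/s
(b) ΔV₂ = v₂ − v₂ₜ = 1193.34 m/s ≈ 1.193 km/s
(c) ΔV_total = ΔV₁ + ΔV₂ = 3030.53 m/s ≈ 3.031 km/s

Final answer:
(a) ΔV₁ = 1.837 km/s
(b) ΔV₂ = 1.193 km/s
(c) ΔV_total = 3.031 km/s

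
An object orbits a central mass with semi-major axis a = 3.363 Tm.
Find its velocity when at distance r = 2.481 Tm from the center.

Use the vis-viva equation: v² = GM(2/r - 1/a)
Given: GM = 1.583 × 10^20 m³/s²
a = 3.363 Tm = 3.363 × 10^12 m
r = 2.481 Tm = 2.481 × 10^12 m
GM = 1.583 × 10^20 m³/s²
2/r − 1/a = 8.06127 × 10^-13 − 2.97354 × 10^-13 = 5.08773 × 10^-13 m⁻¹
v² = GM (2/r − 1/a) = 8.05388 × 10^7 m²/s²
v = 8974.34 m/s ≈ 8.974 km/s

Final answer: 8.974 km/s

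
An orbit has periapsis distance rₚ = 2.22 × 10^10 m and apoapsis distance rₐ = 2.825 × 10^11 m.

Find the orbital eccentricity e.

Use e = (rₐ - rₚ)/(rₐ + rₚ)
rₚ = 2.22 × 10^10 m
rₐ = 2.825 × 10^11 m
rₐ − rₚ = 2.603 × 10^11 m
rₐ + rₚ = 3.047 × 10^11 m
e = (rₐ − rₚ)/(rₐ + rₚ) = 0.854283

Final answer: e = 0.8543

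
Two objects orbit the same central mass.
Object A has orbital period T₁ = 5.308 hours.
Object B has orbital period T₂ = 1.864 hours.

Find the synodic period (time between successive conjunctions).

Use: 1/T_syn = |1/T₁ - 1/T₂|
T₁ = 5.308 hours = 19108.8 s
T₂ = 1.864 hours = 6710.4 s
1/T₁ = 5.23319 × 10^-5 s⁻¹
1/T₂ = 0.000149022 s⁻¹
|1/T₁ − 1/T₂| = 9.66905 × 10^-5 s⁻¹
T_syn = 1 / |1/T₁ − 1/T₂| = 10342.3 s ≈ 2.873 hours

Final answer: T_syn = 2.873 hours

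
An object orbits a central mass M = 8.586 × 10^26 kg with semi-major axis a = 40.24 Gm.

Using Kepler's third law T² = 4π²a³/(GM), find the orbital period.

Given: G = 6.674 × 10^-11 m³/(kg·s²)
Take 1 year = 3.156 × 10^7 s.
M = 8.586 × 10^26 kg
GM = G × M = 6.674 × 10^-11 × 8.586 × 10^26 = 5.7303 × 10^16 m³/s²
a = 40.24 Gm = 4.024 × 10^10 m
a³ = 6.51589 × 10^31 m³
T = 2π √(a³/GM) = 2π √((6.51589 × 10^31) / (5.7303 × 10^16)) = 2π × 3.37208 × 10^7 s
T = 2.11874 × 10^8 s ≈ 6.713 years

Final answer: 6.713 years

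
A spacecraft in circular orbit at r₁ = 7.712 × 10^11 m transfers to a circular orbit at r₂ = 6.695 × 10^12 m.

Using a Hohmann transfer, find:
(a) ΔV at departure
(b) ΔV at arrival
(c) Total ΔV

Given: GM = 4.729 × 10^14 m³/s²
r₁ = 7.712 × 10^11 m
r₂ = 6.695 × 10^12 m
GM = 4.729 × 10^14 m³/s²
Transfer ellipse: a_t = (r₁ + r₂)/2 = 3.7331 × 10^12 m
Circular speed at r₁: v₁ = √(GM/r₁) = 24.7629 m/s
Transfer speed at r₁ (periapsis): v₁ₜ = √(GM(2/r₁ − 1/a_t)) = 33.1621 m/s
(a) ΔV₁ = v₁ₜ − v₁ = 8.39919 m/s ≈ 8.399 m/s
Circular speed at r₂: v₂ = √(GM/r₂) = 8.40445 m/s
Transfer speed at r₂ (apoapsis): v₂ₜ = √(GM(2/r₂ − 1/a_t)) = 3.81995 m/s
(b) ΔV₂ = v₂ − v₂ₜ = 4.5845 m/s ≈ 4.584 m/s
(c) ΔV_total = ΔV₁ + ΔV₂ = 12.9837 m/s ≈ 12.98 m/s

Final answer:
(a) ΔV₁ = 8.399 m/s
(b) ΔV₂ = 4.584 m/s
(c) ΔV_total = 12.98 m/s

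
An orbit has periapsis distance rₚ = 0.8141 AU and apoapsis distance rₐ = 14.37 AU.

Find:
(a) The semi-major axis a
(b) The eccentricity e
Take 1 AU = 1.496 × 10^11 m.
rₚ = 0.8141 AU = 1.21789 × 10^11 m
rₐ = 14.37 AU = 2.14975 × 10^12 m
(a) a = (rₚ + rₐ)/2 = 1.13577 × 10^12 m ≈ 7.592 AU
(b) e = (rₐ − rₚ)/(rₐ + rₚ) = (2.02796 × 10^12) / (2.27154 × 10^12) = 0.892769

Final answer:
(a) a = 7.592 AU
(b) e = 0.8928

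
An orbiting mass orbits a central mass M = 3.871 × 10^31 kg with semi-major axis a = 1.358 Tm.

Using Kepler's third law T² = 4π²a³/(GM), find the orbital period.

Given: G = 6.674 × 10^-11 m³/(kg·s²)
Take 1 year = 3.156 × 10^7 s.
M = 3.871 × 10^31 kg
GM = G × M = 6.674 × 10^-11 × 3.871 × 10^31 = 2.58351 × 10^21 m³/s²
a = 1.358 Tm = 1.358 × 10^12 m
a³ = 2.50437 × 10^36 m³
T = 2π √(a³/GM) = 2π √((2.50437 × 10^36) / (2.58351 × 10^21)) = 2π × 3.11347 × 10^7 s
T = 1.95625 × 10^8 s ≈ 6.199 years

Final answer: 6.199 years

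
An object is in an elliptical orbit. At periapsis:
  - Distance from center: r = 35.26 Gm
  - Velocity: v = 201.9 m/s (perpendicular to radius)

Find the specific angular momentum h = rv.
r = 35.26 Gm = 3.526 × 10^10 m
v = 201.9 m/s
h = rv = 3.526 × 10^10 × 201.9 = 7.11899 × 10^12 m²/s ≈ 7.119 × 10^12 m²/s

Final answer: h = 7.119 × 10^12 m²/s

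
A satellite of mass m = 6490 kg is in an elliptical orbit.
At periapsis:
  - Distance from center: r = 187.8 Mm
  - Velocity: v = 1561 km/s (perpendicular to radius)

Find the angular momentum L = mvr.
r = 187.8 Mm = 1.878 × 10^8 m
v = 1561 km/s = 1.561 × 10^6 m/s
vr = 1.561 × 10^6 × 1.878 × 10^8 = 2.93156 × 10^14 m²/s
L = m × vr = 6490 × 2.93156 × 10^14 = 1.90258 × 10^18 kg·m²/s ≈ 1.903 × 10^18 kg·m²/s

Final answer: L = 1.903 × 10^18 kg·m²/s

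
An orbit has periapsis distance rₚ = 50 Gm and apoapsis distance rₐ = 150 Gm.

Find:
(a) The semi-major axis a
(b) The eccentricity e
rₚ = 50 Gm = 5 × 10^10 m
rₐ = 150 Gm = 1.5 × 10^11 m
(a) a = (rₚ + rₐ)/2 = 1 × 10^11 m ≈ 100 Gm
(b) e = (rₐ − rₚ)/(rₐ + rₚ) = (1 × 10^11) / (2 × 10^11) = 0.5

Final answer:
(a) a = 100 Gm
(b) e = 0.5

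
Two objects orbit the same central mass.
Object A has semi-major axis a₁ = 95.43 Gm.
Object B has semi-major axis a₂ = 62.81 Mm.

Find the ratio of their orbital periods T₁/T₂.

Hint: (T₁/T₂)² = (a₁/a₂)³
a₁ = 95.43 Gm = 9.543 × 10^10 m
a₂ = 62.81 Mm = 6.281 × 10^7 m
a₁/a₂ = 1519.34
T₁/T₂ = (a₁/a₂)^(3/2) = (1519.34)^1.5 = 59222.2

Final answer: T₁/T₂ = 5.922 × 10^4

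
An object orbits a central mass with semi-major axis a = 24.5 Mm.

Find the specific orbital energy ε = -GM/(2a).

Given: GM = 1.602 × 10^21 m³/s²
a = 24.5 Mm = 2.45 × 10^7 m
GM = 1.602 × 10^21 m³/s²
2a = 4.9 × 10^7 m
ε = −GM/(2a) = -3.26939 × 10^13 J/kg ≈ -3.269 × 10^4 GJ/kg

Final answer: -3.269 × 10^4 GJ/kg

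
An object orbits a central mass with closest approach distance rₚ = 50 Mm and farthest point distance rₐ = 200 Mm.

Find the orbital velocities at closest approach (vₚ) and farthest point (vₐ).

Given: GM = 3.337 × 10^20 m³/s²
rₚ = 50 Mm = 5 × 10^7 m
rₐ = 200 Mm = 2 × 10^8 m
GM = 3.337 × 10^20 m³/s²
a = (rₚ + rₐ)/2 = 1.25 × 10^8 m
Vis-viva: v² = GM (2/r − 1/a)
vₚ² = 3.337 × 10^20 × (4 × 10^-8 − 8 × 10^-9) = 1.06784 × 10^13 m²/s²
vₚ = 3.26778 × 10^6 m/s ≈ 3268 km/s
vₐ² = 3.337 × 10^20 × (1 × 10^-8 − 8 × 10^-9) = 6.674 × 10^11 m²/s²
vₐ = 816946 m/s ≈ 816.9 km/s

Final answer: vₚ = 3268 km/s, vₐ = 816.9 km/s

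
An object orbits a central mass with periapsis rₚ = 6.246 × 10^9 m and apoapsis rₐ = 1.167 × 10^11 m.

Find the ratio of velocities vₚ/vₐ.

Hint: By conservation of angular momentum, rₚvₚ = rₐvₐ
rₚ = 6.246 × 10^9 m
rₐ = 1.167 × 10^11 m
rₚvₚ = rₐvₐ  ⇒  vₚ/vₐ = rₐ/rₚ
vₚ/vₐ = (1.167 × 10^11) / (6.246 × 10^9) = 18.684

Final answer: vₚ/vₐ = 18.68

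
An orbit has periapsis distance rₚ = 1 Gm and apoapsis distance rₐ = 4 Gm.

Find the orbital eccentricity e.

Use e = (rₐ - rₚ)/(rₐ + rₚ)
rₚ = 1 Gm = 1 × 10^9 m
rₐ = 4 Gm = 4 × 10^9 m
rₐ − rₚ = 3 × 10^9 m
rₐ + rₚ = 5 × 10^9 m
e = (rₐ − rₚ)/(rₐ + rₚ) = 0.6

Final answer: e = 0.6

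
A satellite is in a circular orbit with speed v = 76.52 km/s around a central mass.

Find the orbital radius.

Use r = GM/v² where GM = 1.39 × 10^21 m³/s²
v = 76.52 km/s = 76520 m/s
GM = 1.39 × 10^21 m³/s²
v² = 5.85531 × 10^9 m²/s²
r = GM/v² = (1.39 × 10^21) / (5.85531 × 10^9) = 2.37391 × 10^11 m ≈ 237.4 Gm

Final answer: 237.4 Gm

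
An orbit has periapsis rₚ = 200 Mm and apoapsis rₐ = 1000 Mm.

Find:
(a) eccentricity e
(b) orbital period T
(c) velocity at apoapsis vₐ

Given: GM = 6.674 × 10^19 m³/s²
rₚ = 200 Mm = 2 × 10^8 m
rₐ = 1000 Mm = 1 × 10^9 m
GM = 6.674 × 10^19 m³/s²
a = (rₚ + rₐ)/2 = 6 × 10^8 m
e = (rₐ − rₚ)/(rₐ + rₚ) = (8 × 10^8) / (1.2 × 10^9) = 0.666667
(a) e = 0.666667 ≈ 0.6667
(b) a³ = 2.16 × 10^26 m³;  T = 2π √(a³/GM) = 2π × 1799.01 s = 11303.5 s ≈ 3.14 hours
(c) vₐ² = GM (2/rₐ − 1/a) = 6.674 × 10^19 × (2 × 10^-9 − 1.66667 × 10^-9) = 2.22467 × 10^10 m²/s²;  vₐ = 149153 m/s ≈ 149.2 km/s

Final answer:
(a) eccentricity e = 0.6667
(b) orbital period T = 3.14 hours
(c) velocity at apoapsis vₐ = 149.2 km/s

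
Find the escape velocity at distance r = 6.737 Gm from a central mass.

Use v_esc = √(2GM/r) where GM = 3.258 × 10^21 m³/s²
r = 6.737 Gm = 6.737 × 10^9 m
GM = 3.258 × 10^21 m³/s²
2GM/r = 2 × (3.258 × 10^21) / (6.737 × 10^9) = 9.67196 × 10^11 m²/s²
v_esc = √(2GM/r) = 983461 m/s ≈ 983.5 km/s

Final answer: 983.5 km/s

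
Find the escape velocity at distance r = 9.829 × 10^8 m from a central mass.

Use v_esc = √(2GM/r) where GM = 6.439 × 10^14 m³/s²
r = 9.829 × 10^8 m
GM = 6.439 × 10^14 m³/s²
2GM/r = 2 × (6.439 × 10^14) / (9.829 × 10^8) = 1.3102 × 10^6 m²/s²
v_esc = √(2GM/r) = 1144.64 m/s ≈ 1.145 km/s

Final answer: 1.145 km/s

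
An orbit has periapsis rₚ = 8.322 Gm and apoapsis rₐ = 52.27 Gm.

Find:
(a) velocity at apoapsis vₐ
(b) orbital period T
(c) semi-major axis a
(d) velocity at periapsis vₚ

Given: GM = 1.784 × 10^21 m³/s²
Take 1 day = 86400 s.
rₚ = 8.322 Gm = 8.322 × 10^9 m
rₐ = 52.27 Gm = 5.227 × 10^10 m
GM = 1.784 × 10^21 m³/s²
a = (rₚ + rₐ)/2 = 3.0296 × 10^10 m
e = (rₐ − rₚ)/(rₐ + rₚ) = (4.3948 × 10^10) / (6.0592 × 10^10) = 0.72531
(a) vₐ² = GM (2/rₐ − 1/a) = 1.784 × 10^21 × (3.82629 × 10^-11 − 3.30077 × 10^-11) = 9.37529 × 10^9 m²/s²;  vₐ = 96826.1 m/s ≈ 96.83 km/s
(b) a³ = 2.78071 × 10^31 m³;  T = 2π √(a³/GM) = 2π × 124848 s = 784441 s ≈ 9.079 days
(c) a = 3.0296 × 10^10 m ≈ 30.3 Gm
(d) vₚ² = GM (2/rₚ − 1/a) = 1.784 × 10^21 × (2.40327 × 10^-10 − 3.30077 × 10^-11) = 3.69857 × 10^11 m²/s²;  vₚ = 608159 m/s ≈ 608.2 km/s

Final answer:
(a) velocity at apoapsis vₐ = 96.83 km/s
(b) orbital period T = 9.079 days
(c) semi-major axis a = 30.3 Gm
(d) velocity at periapsis vₚ = 608.2 km/s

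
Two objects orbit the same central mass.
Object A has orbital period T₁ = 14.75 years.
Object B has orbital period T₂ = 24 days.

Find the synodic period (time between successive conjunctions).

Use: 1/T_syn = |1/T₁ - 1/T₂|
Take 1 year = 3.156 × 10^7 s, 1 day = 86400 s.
T₁ = 14.75 years = 4.6551 × 10^8 s
T₂ = 24 days = 2.0736 × 10^6 s
1/T₁ = 2.14818 × 10^-9 s⁻¹
1/T₂ = 4.82253 × 10^-7 s⁻¹
|1/T₁ − 1/T₂| = 4.80105 × 10^-7 s⁻¹
T_syn = 1 / |1/T₁ − 1/T₂| = 2.08288 × 10^6 s ≈ 24.11 days

Final answer: T_syn = 24.11 days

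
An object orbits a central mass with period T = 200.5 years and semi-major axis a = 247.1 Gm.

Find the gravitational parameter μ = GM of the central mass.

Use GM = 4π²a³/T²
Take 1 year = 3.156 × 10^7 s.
T = 200.5 years = 6.32778 × 10^9 s
a = 247.1 Gm = 2.471 × 10^11 m
a³ = 1.50875 × 10^34 m³
T² = 4.00408 × 10^19 s²
GM = 4π² × (1.50875 × 10^34) / (4.00408 × 10^19) = 1.48756 × 10^16 m³/s²
GM ≈ 1.488 × 10^16 m³/s²

Final answer: GM = 1.488 × 10^16 m³/s²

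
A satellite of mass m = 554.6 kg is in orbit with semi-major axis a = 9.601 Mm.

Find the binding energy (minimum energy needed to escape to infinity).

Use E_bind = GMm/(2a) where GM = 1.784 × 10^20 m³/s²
a = 9.601 Mm = 9.601 × 10^6 m
GM = 1.784 × 10^20 m³/s²
m = 554.6 kg
GMm = 1.784 × 10^20 × 554.6 = 9.89406 × 10^22 m³·kg/s²
2a = 1.9202 × 10^7 m
E_bind = GMm/(2a) = 5.15262 × 10^15 J ≈ 5.153 PJ

Final answer: 5.153 PJ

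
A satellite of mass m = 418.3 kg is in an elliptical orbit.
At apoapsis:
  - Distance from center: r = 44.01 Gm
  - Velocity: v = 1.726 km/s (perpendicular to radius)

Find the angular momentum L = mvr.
r = 44.01 Gm = 4.401 × 10^10 m
v = 1.726 km/s = 1726 m/s
vr = 1726 × 4.401 × 10^10 = 7.59613 × 10^13 m²/s
L = m × vr = 418.3 × 7.59613 × 10^13 = 3.17746 × 10^16 kg·m²/s ≈ 3.177 × 10^16 kg·m²/s

Final answer: L = 3.177 × 10^16 kg·m²/s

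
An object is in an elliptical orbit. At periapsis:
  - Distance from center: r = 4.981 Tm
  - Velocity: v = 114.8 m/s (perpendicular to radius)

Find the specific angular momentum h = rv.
r = 4.981 Tm = 4.981 × 10^12 m
v = 114.8 m/s
h = rv = 4.981 × 10^12 × 114.8 = 5.71819 × 10^14 m²/s ≈ 5.718 × 10^14 m²/s

Final answer: h = 5.718 × 10^14 m²/s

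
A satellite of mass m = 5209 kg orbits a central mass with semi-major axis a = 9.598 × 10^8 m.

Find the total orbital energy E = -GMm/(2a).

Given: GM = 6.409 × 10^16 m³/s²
a = 9.598 × 10^8 m
GM = 6.409 × 10^16 m³/s²
2a = 1.9196 × 10^9 m
GMm = 6.409 × 10^16 × 5209 = 3.33845 × 10^20 m³·kg/s²
E = −GMm/(2a) = -1.73914 × 10^11 J ≈ -173.9 GJ

Final answer: -173.9 GJ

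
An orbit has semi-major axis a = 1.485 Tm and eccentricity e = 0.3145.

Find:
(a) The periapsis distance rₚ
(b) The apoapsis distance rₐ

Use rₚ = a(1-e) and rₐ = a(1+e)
a = 1.485 Tm = 1.485 × 10^12 m
e = 0.3145:  1 − e = 0.6855,  1 + e = 1.3145
(a) rₚ = a(1 − e) = 1.485 × 10^12 m × 0.6855 = 1.01797 × 10^12 m ≈ 1.018 Tm
(b) rₐ = a(1 + e) = 1.485 × 10^12 m × 1.3145 = 1.95203 × 10^12 m ≈ 1.952 Tm

Final answer:
(a) rₚ = 1.018 Tm
(b) rₐ = 1.952 Tm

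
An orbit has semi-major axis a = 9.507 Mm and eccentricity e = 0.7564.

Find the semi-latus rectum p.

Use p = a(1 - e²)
a = 9.507 Mm = 9.507 × 10^6 m
e = 0.7564,  e² = 0.572141,  1 − e² = 0.427859
p = a(1 − e²) = 9.507 × 10^6 m × 0.427859 = 4.06766 × 10^6 m ≈ 4.068 Mm

Final answer: p = 4.068 Mm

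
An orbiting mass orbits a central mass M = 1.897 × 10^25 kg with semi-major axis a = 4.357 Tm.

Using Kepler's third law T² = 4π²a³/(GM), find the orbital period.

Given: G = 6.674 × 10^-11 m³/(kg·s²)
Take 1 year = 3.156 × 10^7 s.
M = 1.897 × 10^25 kg
GM = G × M = 6.674 × 10^-11 × 1.897 × 10^25 = 1.26606 × 10^15 m³/s²
a = 4.357 Tm = 4.357 × 10^12 m
a³ = 8.27109 × 10^37 m³
T = 2π √(a³/GM) = 2π √((8.27109 × 10^37) / (1.26606 × 10^15)) = 2π × 2.55596 × 10^11 s
T = 1.60596 × 10^12 s ≈ 5.089 × 10^4 years

Final answer: 5.089 × 10^4 years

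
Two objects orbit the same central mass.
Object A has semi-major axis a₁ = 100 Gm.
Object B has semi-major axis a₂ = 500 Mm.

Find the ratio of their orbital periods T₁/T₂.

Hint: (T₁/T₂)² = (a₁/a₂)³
a₁ = 100 Gm = 1 × 10^11 m
a₂ = 500 Mm = 5 × 10^8 m
a₁/a₂ = 200
T₁/T₂ = (a₁/a₂)^(3/2) = (200)^1.5 = 2828.43

Final answer: T₁/T₂ = 2828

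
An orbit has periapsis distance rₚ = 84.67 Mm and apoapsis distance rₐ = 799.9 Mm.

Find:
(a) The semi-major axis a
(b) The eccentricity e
rₚ = 84.67 Mm = 8.467 × 10^7 m
rₐ = 799.9 Mm = 7.999 × 10^8 m
(a) a = (rₚ + rₐ)/2 = 4.42285 × 10^8 m ≈ 442.3 Mm
(b) e = (rₐ − rₚ)/(rₐ + rₚ) = (7.1523 × 10^8) / (8.8457 × 10^8) = 0.808562

Final answer:
(a) a = 442.3 Mm
(b) e = 0.8086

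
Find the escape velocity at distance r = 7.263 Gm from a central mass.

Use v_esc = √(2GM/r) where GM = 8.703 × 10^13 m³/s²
r = 7.263 Gm = 7.263 × 10^9 m
GM = 8.703 × 10^13 m³/s²
2GM/r = 2 × (8.703 × 10^13) / (7.263 × 10^9) = 23965.3 m²/s²
v_esc = √(2GM/r) = 154.807 m/s ≈ 154.8 m/s

Final answer: 154.8 m/s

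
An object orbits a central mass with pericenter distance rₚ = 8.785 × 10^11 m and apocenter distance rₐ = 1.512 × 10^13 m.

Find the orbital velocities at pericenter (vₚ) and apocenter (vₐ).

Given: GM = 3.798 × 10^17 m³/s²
rₚ = 8.785 × 10^11 m
rₐ = 1.512 × 10^13 m
GM = 3.798 × 10^17 m³/s²
a = (rₚ + rₐ)/2 = 7.99925 × 10^12 m
Vis-viva: v² = GM (2/r − 1/a)
vₚ² = 3.798 × 10^17 × (2.27661 × 10^-12 − 1.25012 × 10^-13) = 817176 m²/s²
vₚ = 903.978 m/s ≈ 904 m/s
vₐ² = 3.798 × 10^17 × (1.32275 × 10^-13 − 1.25012 × 10^-13) = 2758.64 m²/s²
vₐ = 52.5228 m/s ≈ 52.52 m/s

Final answer: vₚ = 904 m/s, vₐ = 52.52 m/s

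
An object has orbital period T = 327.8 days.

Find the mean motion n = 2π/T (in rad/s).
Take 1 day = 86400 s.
T = 327.8 days = 2.83219 × 10^7 s
n = 2π / (2.83219 × 10^7 s) = 2.21849 × 10^-7 rad/s ≈ 2.218 × 10^-7 rad/s

Final answer: n = 2.218 × 10^-7 rad/s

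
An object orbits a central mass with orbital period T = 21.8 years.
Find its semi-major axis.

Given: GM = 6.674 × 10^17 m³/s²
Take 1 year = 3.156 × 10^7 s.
T = 21.8 years = 6.88008 × 10^8 s
GM = 6.674 × 10^17 m³/s²
Kepler's third law: a³ = GM T² / (4π²)
T² = 4.73355 × 10^17 s²
a³ = (6.674 × 10^17) × (4.73355 × 10^17) / (4π²) = 8.00227 × 10^33 m³
a = (a³)^(1/3) = 2.00019 × 10^11 m ≈ 200 Gm

Final answer: 200 Gm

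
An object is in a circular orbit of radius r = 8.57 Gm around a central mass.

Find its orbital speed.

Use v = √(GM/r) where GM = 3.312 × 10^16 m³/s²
r = 8.57 Gm = 8.57 × 10^9 m
GM = 3.312 × 10^16 m³/s²
GM/r = (3.312 × 10^16) / (8.57 × 10^9) = 3.86464 × 10^6 m²/s²
v = √(GM/r) = 1965.87 m/s ≈ 1.966 km/s

Final answer: 1.966 km/s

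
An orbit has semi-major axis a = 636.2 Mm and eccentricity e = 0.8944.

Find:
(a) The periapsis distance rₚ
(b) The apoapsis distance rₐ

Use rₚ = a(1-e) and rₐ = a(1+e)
a = 636.2 Mm = 6.362 × 10^8 m
e = 0.8944:  1 − e = 0.1056,  1 + e = 1.8944
(a) rₚ = a(1 − e) = 6.362 × 10^8 m × 0.1056 = 6.71827 × 10^7 m ≈ 67.18 Mm
(b) rₐ = a(1 + e) = 6.362 × 10^8 m × 1.8944 = 1.20522 × 10^9 m ≈ 1.205 Gm

Final answer:
(a) rₚ = 67.18 Mm
(b) rₐ = 1.205 Gm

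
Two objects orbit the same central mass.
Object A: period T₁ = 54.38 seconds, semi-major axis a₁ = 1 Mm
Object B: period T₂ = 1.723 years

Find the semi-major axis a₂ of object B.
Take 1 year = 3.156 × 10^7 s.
T₁ = 54.38 seconds
T₂ = 1.723 years = 5.43779 × 10^7 s
a₁ = 1 Mm = 1 × 10^6 m
Kepler's third law: (T₂/T₁)² = (a₂/a₁)³  ⇒  a₂ = a₁ (T₂/T₁)^(2/3)
T₂/T₁ = 999961
(T₂/T₁)^(2/3) = 9999.74
a₂ = 1 × 10^6 m × 9999.74 = 9.99974 × 10^9 m ≈ 10 Gm

Final answer: a₂ = 10 Gm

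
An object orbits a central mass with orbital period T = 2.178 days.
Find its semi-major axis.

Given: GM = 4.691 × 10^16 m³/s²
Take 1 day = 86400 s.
T = 2.178 days = 188179 s
GM = 4.691 × 10^16 m³/s²
Kepler's third law: a³ = GM T² / (4π²)
T² = 3.54114 × 10^10 s²
a³ = (4.691 × 10^16) × (3.54114 × 10^10) / (4π²) = 4.20774 × 10^25 m³
a = (a³)^(1/3) = 3.47816 × 10^8 m ≈ 3.478 × 10^8 m

Final answer: 3.478 × 10^8 m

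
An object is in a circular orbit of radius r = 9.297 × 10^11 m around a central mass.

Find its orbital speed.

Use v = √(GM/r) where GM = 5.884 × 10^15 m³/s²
r = 9.297 × 10^11 m
GM = 5.884 × 10^15 m³/s²
GM/r = (5.884 × 10^15) / (9.297 × 10^11) = 6328.92 m²/s²
v = √(GM/r) = 79.5545 m/s ≈ 79.55 m/s

Final answer: 79.55 m/s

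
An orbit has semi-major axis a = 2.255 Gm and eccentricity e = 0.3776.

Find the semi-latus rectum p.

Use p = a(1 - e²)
a = 2.255 Gm = 2.255 × 10^9 m
e = 0.3776,  e² = 0.142582,  1 − e² = 0.857418
p = a(1 − e²) = 2.255 × 10^9 m × 0.857418 = 1.93348 × 10^9 m ≈ 1.933 Gm

Final answer: p = 1.933 Gm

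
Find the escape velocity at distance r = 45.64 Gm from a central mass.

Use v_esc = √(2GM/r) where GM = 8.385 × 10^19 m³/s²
r = 45.64 Gm = 4.564 × 10^10 m
GM = 8.385 × 10^19 m³/s²
2GM/r = 2 × (8.385 × 10^19) / (4.564 × 10^10) = 3.67441 × 10^9 m²/s²
v_esc = √(2GM/r) = 60616.9 m/s ≈ 60.62 km/s

Final answer: 60.62 km/s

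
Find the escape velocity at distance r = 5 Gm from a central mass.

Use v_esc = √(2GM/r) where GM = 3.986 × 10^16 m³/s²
r = 5 Gm = 5 × 10^9 m
GM = 3.986 × 10^16 m³/s²
2GM/r = 2 × (3.986 × 10^16) / (5 × 10^9) = 1.5944 × 10^7 m²/s²
v_esc = √(2GM/r) = 3992.99 m/s ≈ 3.993 km/s

Final answer: 3.993 km/s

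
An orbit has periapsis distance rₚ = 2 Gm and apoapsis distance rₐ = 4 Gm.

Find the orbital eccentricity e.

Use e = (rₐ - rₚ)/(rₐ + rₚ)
rₚ = 2 Gm = 2 × 10^9 m
rₐ = 4 Gm = 4 × 10^9 m
rₐ − rₚ = 2 × 10^9 m
rₐ + rₚ = 6 × 10^9 m
e = (rₐ − rₚ)/(rₐ + rₚ) = 0.333333

Final answer: e = 0.3333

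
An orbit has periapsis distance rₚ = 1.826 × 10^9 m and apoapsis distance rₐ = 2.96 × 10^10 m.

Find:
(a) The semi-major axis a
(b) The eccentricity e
rₚ = 1.826 × 10^9 m
rₐ = 2.96 × 10^10 m
(a) a = (rₚ + rₐ)/2 = 1.5713 × 10^10 m ≈ 1.571 × 10^10 m
(b) e = (rₐ − rₚ)/(rₐ + rₚ) = (2.7774 × 10^10) / (3.1426 × 10^10) = 0.88379

Final answer:
(a) a = 1.571 × 10^10 m
(b) e = 0.8838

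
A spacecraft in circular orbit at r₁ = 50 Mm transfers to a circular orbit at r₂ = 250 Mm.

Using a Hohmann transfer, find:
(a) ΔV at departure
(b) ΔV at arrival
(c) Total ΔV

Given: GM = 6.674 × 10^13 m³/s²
r₁ = 50 Mm = 5 × 10^7 m
r₂ = 250 Mm = 2.5 × 10^8 m
GM = 6.674 × 10^13 m³/s²
Transfer ellipse: a_t = (r₁ + r₂)/2 = 1.5 × 10^8 m
Circular speed at r₁: v₁ = √(GM/r₁) = 1155.34 m/s
Transfer speed at r₁ (periapsis): v₁ₜ = √(GM(2/r₁ − 1/a_t)) = 1491.53 m/s
(a) ΔV₁ = v₁ₜ − v₁ = 336.196 m/s ≈ 336.2 m/s
Circular speed at r₂: v₂ = √(GM/r₂) = 516.682 m/s
Transfer speed at r₂ (apoapsis): v₂ₜ = √(GM(2/r₂ − 1/a_t)) = 298.306 m/s
(b) ΔV₂ = v₂ − v₂ₜ = 218.375 m/s ≈ 218.4 m/s
(c) ΔV_total = ΔV₁ + ΔV₂ = 554.572 m/s ≈ 554.6 m/s

Final answer:
(a) ΔV₁ = 336.2 m/s
(b) ΔV₂ = 218.4 m/s
(c) ΔV_total = 554.6 m/s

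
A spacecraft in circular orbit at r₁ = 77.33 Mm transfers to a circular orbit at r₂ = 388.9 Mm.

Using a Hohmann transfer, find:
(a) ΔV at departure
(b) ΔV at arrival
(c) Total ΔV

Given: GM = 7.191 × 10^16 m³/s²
r₁ = 77.33 Mm = 7.733 × 10^7 m
r₂ = 388.9 Mm = 3.889 × 10^8 m
GM = 7.191 × 10^16 m³/s²
Transfer ellipse: a_t = (r₁ + r₂)/2 = 2.33115 × 10^8 m
Circular speed at r₁: v₁ = √(GM/r₁) = 30494.4 m/s
Transfer speed at r₁ (periapsis): v₁ₜ = √(GM(2/r₁ − 1/a_t)) = 39387.1 m/s
(a) ΔV₁ = v₁ₜ − v₁ = 8892.71 m/s ≈ 8.893 km/s
Circular speed at r₂: v₂ = √(GM/r₂) = 13598 m/s
Transfer speed at r₂ (apoapsis): v₂ₜ = √(GM(2/r₂ − 1/a_t)) = 7831.85 m/s
(b) ΔV₂ = v₂ − v₂ₜ = 5766.17 m/s ≈ 5.766 km/s
(c) ΔV_total = ΔV₁ + ΔV₂ = 14658.9 m/s ≈ 14.66 km/s

Final answer:
(a) ΔV₁ = 8.893 km/s
(b) ΔV₂ = 5.766 km/s
(c) ΔV_total = 14.66 km/s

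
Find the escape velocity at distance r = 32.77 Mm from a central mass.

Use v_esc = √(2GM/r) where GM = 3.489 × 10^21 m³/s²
r = 32.77 Mm = 3.277 × 10^7 m
GM = 3.489 × 10^21 m³/s²
2GM/r = 2 × (3.489 × 10^21) / (3.277 × 10^7) = 2.12939 × 10^14 m²/s²
v_esc = √(2GM/r) = 1.45924 × 10^7 m/s ≈ 1.459 × 10^4 km/s

Final answer: 1.459 × 10^4 km/s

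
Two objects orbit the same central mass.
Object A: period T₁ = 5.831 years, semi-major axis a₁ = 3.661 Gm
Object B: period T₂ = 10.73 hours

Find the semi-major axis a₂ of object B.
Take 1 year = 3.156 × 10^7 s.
T₁ = 5.831 years = 1.84026 × 10^8 s
T₂ = 10.73 hours = 38628 s
a₁ = 3.661 Gm = 3.661 × 10^9 m
Kepler's third law: (T₂/T₁)² = (a₂/a₁)³  ⇒  a₂ = a₁ (T₂/T₁)^(2/3)
T₂/T₁ = 0.000209905
(T₂/T₁)^(2/3) = 0.00353195
a₂ = 3.661 × 10^9 m × 0.00353195 = 1.29305 × 10^7 m ≈ 12.93 Mm

Final answer: a₂ = 12.93 Mm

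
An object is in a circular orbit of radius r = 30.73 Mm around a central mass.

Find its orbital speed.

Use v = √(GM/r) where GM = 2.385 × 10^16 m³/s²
r = 30.73 Mm = 3.073 × 10^7 m
GM = 2.385 × 10^16 m³/s²
GM/r = (2.385 × 10^16) / (3.073 × 10^7) = 7.76115 × 10^8 m²/s²
v = √(GM/r) = 27858.8 m/s ≈ 27.86 km/s

Final answer: 27.86 km/s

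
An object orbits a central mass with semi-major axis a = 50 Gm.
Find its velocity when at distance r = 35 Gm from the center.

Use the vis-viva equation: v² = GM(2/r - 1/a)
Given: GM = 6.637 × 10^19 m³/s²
a = 50 Gm = 5 × 10^10 m
r = 35 Gm = 3.5 × 10^10 m
GM = 6.637 × 10^19 m³/s²
2/r − 1/a = 5.71429 × 10^-11 − 2 × 10^-11 = 3.71429 × 10^-11 m⁻¹
v² = GM (2/r − 1/a) = 2.46517 × 10^9 m²/s²
v = 49650.5 m/s ≈ 49.65 km/s

Final answer: 49.65 km/s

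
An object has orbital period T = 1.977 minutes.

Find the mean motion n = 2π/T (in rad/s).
T = 1.977 minutes = 118.62 s
n = 2π / 118.62 s = 0.052969 rad/s ≈ 0.05297 rad/s

Final answer: n = 0.05297 rad/s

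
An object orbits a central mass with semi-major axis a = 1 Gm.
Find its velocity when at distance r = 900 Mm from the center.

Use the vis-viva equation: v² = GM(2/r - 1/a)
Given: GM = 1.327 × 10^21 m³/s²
a = 1 Gm = 1 × 10^9 m
r = 900 Mm = 9 × 10^8 m
GM = 1.327 × 10^21 m³/s²
2/r − 1/a = 2.22222 × 10^-9 − 1 × 10^-9 = 1.22222 × 10^-9 m⁻¹
v² = GM (2/r − 1/a) = 1.62189 × 10^12 m²/s²
v = 1.27353 × 10^6 m/s ≈ 1274 km/s

Final answer: 1274 km/s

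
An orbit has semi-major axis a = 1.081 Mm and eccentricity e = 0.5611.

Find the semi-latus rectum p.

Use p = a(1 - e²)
a = 1.081 Mm = 1.081 × 10^6 m
e = 0.5611,  e² = 0.314833,  1 − e² = 0.685167
p = a(1 − e²) = 1.081 × 10^6 m × 0.685167 = 740665 m ≈ 740.7 km

Final answer: p = 740.7 km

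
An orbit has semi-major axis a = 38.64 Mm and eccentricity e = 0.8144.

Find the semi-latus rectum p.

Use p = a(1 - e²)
a = 38.64 Mm = 3.864 × 10^7 m
e = 0.8144,  e² = 0.663247,  1 − e² = 0.336753
p = a(1 − e²) = 3.864 × 10^7 m × 0.336753 = 1.30121 × 10^7 m ≈ 13.01 Mm

Final answer: p = 13.01 Mm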